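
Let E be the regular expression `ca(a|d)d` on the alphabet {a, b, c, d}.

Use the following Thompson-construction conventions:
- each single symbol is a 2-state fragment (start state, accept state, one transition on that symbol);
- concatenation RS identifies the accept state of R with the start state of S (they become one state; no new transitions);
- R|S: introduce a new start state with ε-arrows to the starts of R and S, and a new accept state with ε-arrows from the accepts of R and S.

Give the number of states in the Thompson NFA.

By structural recursion:
Each of the 5 symbol leaves contributes a 2-state fragment.
  a|d = 6 states
  ca(a|d)d = 9 states

9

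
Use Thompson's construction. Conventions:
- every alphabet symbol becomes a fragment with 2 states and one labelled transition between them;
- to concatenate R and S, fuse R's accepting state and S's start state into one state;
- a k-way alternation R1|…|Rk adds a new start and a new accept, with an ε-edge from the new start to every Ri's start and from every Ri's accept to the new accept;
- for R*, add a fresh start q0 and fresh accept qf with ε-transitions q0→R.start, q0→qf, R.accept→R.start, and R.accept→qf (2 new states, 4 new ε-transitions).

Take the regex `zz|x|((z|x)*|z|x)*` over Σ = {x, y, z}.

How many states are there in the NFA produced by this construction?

23

Per subexpression:
Each of the 7 symbol leaves contributes a 2-state fragment.
  zz : 3 states
  z|x : 6 states
  (z|x)* : 8 states
  (z|x)*|z|x : 14 states
  ((z|x)*|z|x)* : 16 states
  zz|x|((z|x)*|z|x)* : 23 states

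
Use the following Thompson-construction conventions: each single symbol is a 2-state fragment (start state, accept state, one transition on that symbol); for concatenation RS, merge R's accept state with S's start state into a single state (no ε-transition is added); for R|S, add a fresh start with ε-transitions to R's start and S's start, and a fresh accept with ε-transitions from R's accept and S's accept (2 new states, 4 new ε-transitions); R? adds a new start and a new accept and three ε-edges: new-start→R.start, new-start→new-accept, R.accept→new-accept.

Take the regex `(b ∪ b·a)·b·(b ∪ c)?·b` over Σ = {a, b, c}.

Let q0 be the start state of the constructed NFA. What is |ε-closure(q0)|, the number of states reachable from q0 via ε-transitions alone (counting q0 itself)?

3

Work bottom-up. For each fragment F, track |ε-closure(F.start)| and whether F's accept lies in that closure (i.e. whether F accepts ε). A single-symbol fragment has closure size 1 and does not accept ε.
  b·a → same as the first factor's closure: C = 1
  b ∪ b·a → C = 1 + 1 + 1 = 3 (the new accept is not ε-reachable since no branch accepts ε)
  b ∪ c → C = 1 + 1 + 1 = 3 (the new accept is not ε-reachable since no branch accepts ε)
  (b ∪ c)? → C = 1 (new start) + 3 (body) + 1 (new accept, via ε) = 5
  (b ∪ b·a)·b·(b ∪ c)?·b → same as the first factor's closure: C = 3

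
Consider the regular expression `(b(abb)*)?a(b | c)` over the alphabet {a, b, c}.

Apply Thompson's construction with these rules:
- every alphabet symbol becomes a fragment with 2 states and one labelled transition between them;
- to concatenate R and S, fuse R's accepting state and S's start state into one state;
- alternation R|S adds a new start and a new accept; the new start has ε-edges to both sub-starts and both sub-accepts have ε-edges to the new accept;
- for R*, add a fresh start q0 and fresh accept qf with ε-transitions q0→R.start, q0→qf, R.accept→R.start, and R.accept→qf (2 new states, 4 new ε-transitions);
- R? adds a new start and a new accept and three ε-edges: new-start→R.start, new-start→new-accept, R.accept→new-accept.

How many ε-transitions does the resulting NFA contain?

Recursing over subexpressions:
Each of the 7 symbol leaves contributes 0 ε-transitions.
  abb : 0 ε-transitions
  (abb)* : 4 ε-transitions
  b(abb)* : 4 ε-transitions
  (b(abb)*)? : 7 ε-transitions
  b | c : 4 ε-transitions
  (b(abb)*)?a(b | c) : 11 ε-transitions

11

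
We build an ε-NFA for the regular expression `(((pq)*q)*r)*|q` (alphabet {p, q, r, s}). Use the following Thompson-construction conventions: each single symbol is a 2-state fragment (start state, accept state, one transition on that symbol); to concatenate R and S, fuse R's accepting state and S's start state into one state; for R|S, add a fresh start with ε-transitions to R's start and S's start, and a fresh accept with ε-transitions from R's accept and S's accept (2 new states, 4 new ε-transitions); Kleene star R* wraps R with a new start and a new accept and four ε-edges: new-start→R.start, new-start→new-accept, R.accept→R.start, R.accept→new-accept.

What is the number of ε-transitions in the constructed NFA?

16

Bottom-up over the parse tree:
Each of the 5 symbol leaves contributes 0 ε-transitions.
  pq : 0 ε-transitions
  (pq)* : 4 ε-transitions
  (pq)*q : 4 ε-transitions
  ((pq)*q)* : 8 ε-transitions
  ((pq)*q)*r : 8 ε-transitions
  (((pq)*q)*r)* : 12 ε-transitions
  (((pq)*q)*r)*|q : 16 ε-transitions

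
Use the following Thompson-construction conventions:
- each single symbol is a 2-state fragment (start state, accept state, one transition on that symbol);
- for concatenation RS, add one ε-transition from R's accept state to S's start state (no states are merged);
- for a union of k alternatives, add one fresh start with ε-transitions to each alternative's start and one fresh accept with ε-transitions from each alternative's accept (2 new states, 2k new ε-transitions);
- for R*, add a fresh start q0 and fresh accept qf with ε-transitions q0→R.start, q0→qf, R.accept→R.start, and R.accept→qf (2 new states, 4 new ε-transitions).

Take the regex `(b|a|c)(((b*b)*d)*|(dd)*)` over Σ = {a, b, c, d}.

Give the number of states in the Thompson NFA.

Bottom-up over the parse tree:
Each of the 8 symbol leaves contributes a 2-state fragment.
  b|a|c : 8 states
  b* : 4 states
  b*b : 6 states
  (b*b)* : 8 states
  (b*b)*d : 10 states
  ((b*b)*d)* : 12 states
  dd : 4 states
  (dd)* : 6 states
  ((b*b)*d)*|(dd)* : 20 states
  (b|a|c)(((b*b)*d)*|(dd)*) : 28 states

28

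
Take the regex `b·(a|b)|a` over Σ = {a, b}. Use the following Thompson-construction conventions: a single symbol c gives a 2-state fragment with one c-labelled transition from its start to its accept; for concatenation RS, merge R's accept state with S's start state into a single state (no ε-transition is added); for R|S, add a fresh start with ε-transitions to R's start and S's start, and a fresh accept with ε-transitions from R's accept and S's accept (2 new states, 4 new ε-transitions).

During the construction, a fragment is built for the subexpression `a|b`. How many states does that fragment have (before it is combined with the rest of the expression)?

6

Fragment for `a|b`:
Each of the 2 symbol leaves contributes a 2-state fragment.
  a|b : 6 states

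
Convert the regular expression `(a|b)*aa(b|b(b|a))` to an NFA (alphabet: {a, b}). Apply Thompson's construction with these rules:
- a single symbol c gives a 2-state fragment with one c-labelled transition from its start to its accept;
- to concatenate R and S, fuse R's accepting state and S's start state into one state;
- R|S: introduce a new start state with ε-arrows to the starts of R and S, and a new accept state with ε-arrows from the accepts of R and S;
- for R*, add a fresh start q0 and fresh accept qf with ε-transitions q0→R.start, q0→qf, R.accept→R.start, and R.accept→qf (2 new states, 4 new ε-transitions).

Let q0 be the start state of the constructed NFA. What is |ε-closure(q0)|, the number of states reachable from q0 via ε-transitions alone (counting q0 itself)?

5

Work bottom-up. For each fragment F, track |ε-closure(F.start)| and whether F's accept lies in that closure (i.e. whether F accepts ε). A single-symbol fragment has closure size 1 and does not accept ε.
  a|b → C = 1 + 1 + 1 = 3 (the new accept is not ε-reachable since no branch accepts ε)
  (a|b)* → the star's fresh start ε-reaches both the body's start and the fresh accept: C = 2 + 3 = 5
  b|a → C = 1 + 1 + 1 = 3 (the new accept is not ε-reachable since no branch accepts ε)
  b(b|a) → same as the first factor's closure: C = 1
  b|b(b|a) → new start ε-reaches every alternative's start; none of them accept ε, so the new accept is not reached: C = 1 + 1 + 1 = 3
  (a|b)*aa(b|b(b|a)) → C = 5 + (1−1) = 5 (closure spills across the concat boundary because the left factor accepts ε)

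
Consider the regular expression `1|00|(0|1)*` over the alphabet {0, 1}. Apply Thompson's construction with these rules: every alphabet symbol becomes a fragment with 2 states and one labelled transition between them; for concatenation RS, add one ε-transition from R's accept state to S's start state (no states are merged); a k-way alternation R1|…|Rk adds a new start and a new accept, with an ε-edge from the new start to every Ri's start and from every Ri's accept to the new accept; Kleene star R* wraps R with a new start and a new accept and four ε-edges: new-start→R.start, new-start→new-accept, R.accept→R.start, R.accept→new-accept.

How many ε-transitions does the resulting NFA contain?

Recursing over subexpressions:
Each of the 5 symbol leaves contributes 0 ε-transitions.
  00 — 1 ε-transition
  0|1 — 4 ε-transitions
  (0|1)* — 8 ε-transitions
  1|00|(0|1)* — 15 ε-transitions

15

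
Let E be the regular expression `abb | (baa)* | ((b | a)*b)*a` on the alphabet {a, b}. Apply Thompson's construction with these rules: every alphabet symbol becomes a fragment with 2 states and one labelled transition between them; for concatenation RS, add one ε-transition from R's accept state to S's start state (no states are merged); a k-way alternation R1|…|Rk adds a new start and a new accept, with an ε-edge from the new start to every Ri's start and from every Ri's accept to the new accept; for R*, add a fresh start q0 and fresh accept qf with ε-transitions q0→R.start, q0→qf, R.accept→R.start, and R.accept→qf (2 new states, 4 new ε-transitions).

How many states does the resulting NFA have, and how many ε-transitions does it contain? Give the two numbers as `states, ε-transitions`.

30, 28

Per subexpression:
Each of the 10 symbol leaves contributes 2 states and 0 ε-transitions.
  abb = 6 states, 2 ε-transitions
  baa = 6 states, 2 ε-transitions
  (baa)* = 8 states, 6 ε-transitions
  b | a = 6 states, 4 ε-transitions
  (b | a)* = 8 states, 8 ε-transitions
  (b | a)*b = 10 states, 9 ε-transitions
  ((b | a)*b)* = 12 states, 13 ε-transitions
  ((b | a)*b)*a = 14 states, 14 ε-transitions
  abb | (baa)* | ((b | a)*b)*a = 30 states, 28 ε-transitions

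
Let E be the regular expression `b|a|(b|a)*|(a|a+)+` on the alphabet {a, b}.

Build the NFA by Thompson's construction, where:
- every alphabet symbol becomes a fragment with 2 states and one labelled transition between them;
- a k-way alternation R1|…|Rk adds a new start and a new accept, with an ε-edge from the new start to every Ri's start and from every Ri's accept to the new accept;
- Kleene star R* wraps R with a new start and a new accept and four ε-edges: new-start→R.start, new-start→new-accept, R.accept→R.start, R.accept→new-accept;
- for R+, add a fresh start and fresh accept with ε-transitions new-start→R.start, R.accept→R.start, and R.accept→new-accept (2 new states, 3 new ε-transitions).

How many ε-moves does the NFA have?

26

Recursing over subexpressions:
Each of the 6 symbol leaves contributes 0 ε-transitions.
  b|a → 4 ε-transitions
  (b|a)* → 8 ε-transitions
  a+ → 3 ε-transitions
  a|a+ → 7 ε-transitions
  (a|a+)+ → 10 ε-transitions
  b|a|(b|a)*|(a|a+)+ → 26 ε-transitions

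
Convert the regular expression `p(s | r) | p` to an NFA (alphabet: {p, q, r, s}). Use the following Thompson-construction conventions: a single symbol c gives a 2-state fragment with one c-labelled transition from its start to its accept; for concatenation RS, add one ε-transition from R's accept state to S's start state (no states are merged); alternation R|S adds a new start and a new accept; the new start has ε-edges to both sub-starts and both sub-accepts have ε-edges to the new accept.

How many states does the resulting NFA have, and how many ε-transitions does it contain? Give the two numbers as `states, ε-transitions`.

12, 9

Per subexpression:
Each of the 4 symbol leaves contributes 2 states and 0 ε-transitions.
  s | r = 6 states, 4 ε-transitions
  p(s | r) = 8 states, 5 ε-transitions
  p(s | r) | p = 12 states, 9 ε-transitions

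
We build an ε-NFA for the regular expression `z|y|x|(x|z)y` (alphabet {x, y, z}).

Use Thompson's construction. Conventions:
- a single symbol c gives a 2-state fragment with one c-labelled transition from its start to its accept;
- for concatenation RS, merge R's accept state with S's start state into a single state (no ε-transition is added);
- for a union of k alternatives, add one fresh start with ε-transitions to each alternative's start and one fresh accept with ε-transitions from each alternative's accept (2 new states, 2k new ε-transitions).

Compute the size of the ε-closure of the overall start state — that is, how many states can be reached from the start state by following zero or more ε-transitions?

7

Work bottom-up. For each fragment F, track |ε-closure(F.start)| and whether F's accept lies in that closure (i.e. whether F accepts ε). A single-symbol fragment has closure size 1 and does not accept ε.
  x|z : |closure| = 1 + 1 + 1 = 3 (the new accept is not ε-reachable since no branch accepts ε)
  (x|z)y : |closure| equals the left operand's closure size = 3 (its accept is not ε-reachable, so the closure stops there)
  z|y|x|(x|z)y : |closure| = 1 + 1 + 1 + 1 + 3 = 7 (the new accept is not ε-reachable since no branch accepts ε)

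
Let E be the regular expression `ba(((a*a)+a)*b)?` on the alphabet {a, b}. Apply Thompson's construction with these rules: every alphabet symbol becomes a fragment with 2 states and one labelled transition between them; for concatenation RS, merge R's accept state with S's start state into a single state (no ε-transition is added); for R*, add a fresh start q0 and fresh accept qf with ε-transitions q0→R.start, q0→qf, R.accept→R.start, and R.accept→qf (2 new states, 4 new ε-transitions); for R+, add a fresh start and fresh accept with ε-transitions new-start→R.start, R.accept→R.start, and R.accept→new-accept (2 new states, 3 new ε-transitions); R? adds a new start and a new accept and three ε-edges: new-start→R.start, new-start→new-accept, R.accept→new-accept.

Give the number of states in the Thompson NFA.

Per subexpression:
Each of the 6 symbol leaves contributes a 2-state fragment.
  a* = 4 states
  a*a = 5 states
  (a*a)+ = 7 states
  (a*a)+a = 8 states
  ((a*a)+a)* = 10 states
  ((a*a)+a)*b = 11 states
  (((a*a)+a)*b)? = 13 states
  ba(((a*a)+a)*b)? = 15 states

15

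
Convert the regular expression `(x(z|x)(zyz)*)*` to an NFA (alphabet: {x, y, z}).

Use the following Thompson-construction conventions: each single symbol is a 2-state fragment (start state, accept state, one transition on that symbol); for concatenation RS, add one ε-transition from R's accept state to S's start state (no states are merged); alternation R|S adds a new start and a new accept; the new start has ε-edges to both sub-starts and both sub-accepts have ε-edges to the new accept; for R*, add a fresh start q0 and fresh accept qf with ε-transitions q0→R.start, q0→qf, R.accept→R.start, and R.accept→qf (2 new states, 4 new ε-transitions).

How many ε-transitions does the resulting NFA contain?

16

Building bottom-up:
Each of the 6 symbol leaves contributes 0 ε-transitions.
  z|x — 4 ε-transitions
  zyz — 2 ε-transitions
  (zyz)* — 6 ε-transitions
  x(z|x)(zyz)* — 12 ε-transitions
  (x(z|x)(zyz)*)* — 16 ε-transitions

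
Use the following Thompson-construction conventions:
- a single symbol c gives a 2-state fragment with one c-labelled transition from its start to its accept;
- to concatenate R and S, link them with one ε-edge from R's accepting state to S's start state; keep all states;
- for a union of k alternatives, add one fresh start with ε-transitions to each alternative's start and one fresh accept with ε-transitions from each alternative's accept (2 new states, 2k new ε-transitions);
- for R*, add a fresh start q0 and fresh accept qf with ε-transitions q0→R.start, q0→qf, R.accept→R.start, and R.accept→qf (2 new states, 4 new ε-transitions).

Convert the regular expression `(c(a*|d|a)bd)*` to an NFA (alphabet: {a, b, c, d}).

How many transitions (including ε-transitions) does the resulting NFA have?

By structural recursion:
Each of the 6 symbol leaves contributes 1 transition (1 symbol, 0 ε).
  a* — 5 transitions (1 symbol, 4 ε)
  a*|d|a — 13 transitions (3 symbol, 10 ε)
  c(a*|d|a)bd — 19 transitions (6 symbol, 13 ε)
  (c(a*|d|a)bd)* — 23 transitions (6 symbol, 17 ε)

23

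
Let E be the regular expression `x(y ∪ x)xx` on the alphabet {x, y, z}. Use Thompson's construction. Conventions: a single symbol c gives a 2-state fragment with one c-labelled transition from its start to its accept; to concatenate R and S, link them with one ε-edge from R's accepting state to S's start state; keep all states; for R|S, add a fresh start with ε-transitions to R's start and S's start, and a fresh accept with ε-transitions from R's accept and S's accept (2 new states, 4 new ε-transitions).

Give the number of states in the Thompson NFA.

Recursing over subexpressions:
Each of the 5 symbol leaves contributes a 2-state fragment.
  y ∪ x : 6 states
  x(y ∪ x)xx : 12 states

12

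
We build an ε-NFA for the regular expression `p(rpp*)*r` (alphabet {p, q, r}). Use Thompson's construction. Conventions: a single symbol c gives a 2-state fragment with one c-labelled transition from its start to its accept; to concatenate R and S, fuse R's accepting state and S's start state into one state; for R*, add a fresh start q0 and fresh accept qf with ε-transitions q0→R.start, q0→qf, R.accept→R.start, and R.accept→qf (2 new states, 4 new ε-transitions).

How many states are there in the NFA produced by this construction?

Recursing over subexpressions:
Each of the 5 symbol leaves contributes a 2-state fragment.
  p* — 4 states
  rpp* — 6 states
  (rpp*)* — 8 states
  p(rpp*)*r — 10 states

10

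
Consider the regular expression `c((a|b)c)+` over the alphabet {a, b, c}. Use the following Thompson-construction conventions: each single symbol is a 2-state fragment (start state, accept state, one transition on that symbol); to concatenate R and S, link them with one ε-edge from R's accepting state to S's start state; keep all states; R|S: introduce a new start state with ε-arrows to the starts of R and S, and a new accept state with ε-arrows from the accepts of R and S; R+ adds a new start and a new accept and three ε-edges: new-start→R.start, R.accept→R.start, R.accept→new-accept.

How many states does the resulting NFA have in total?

12

Recursing over subexpressions:
Each of the 4 symbol leaves contributes a 2-state fragment.
  a|b = 6 states
  (a|b)c = 8 states
  ((a|b)c)+ = 10 states
  c((a|b)c)+ = 12 states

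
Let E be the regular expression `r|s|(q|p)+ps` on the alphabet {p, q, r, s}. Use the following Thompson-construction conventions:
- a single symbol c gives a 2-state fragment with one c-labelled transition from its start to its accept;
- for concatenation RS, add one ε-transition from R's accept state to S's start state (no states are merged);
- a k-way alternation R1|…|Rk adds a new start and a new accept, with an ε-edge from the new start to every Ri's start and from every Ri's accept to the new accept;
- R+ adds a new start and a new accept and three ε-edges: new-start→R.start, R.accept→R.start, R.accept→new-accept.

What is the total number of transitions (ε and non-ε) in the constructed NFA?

21

By structural recursion:
Each of the 6 symbol leaves contributes 1 transition (1 symbol, 0 ε).
  q|p — 6 transitions (2 symbol, 4 ε)
  (q|p)+ — 9 transitions (2 symbol, 7 ε)
  (q|p)+ps — 13 transitions (4 symbol, 9 ε)
  r|s|(q|p)+ps — 21 transitions (6 symbol, 15 ε)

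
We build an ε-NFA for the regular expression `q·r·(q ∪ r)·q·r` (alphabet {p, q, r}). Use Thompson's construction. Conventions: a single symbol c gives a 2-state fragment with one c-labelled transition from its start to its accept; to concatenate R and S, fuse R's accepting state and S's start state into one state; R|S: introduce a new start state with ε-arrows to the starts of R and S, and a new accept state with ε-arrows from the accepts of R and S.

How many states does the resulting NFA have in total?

10

Recursing over subexpressions:
Each of the 6 symbol leaves contributes a 2-state fragment.
  q ∪ r — 6 states
  q·r·(q ∪ r)·q·r — 10 states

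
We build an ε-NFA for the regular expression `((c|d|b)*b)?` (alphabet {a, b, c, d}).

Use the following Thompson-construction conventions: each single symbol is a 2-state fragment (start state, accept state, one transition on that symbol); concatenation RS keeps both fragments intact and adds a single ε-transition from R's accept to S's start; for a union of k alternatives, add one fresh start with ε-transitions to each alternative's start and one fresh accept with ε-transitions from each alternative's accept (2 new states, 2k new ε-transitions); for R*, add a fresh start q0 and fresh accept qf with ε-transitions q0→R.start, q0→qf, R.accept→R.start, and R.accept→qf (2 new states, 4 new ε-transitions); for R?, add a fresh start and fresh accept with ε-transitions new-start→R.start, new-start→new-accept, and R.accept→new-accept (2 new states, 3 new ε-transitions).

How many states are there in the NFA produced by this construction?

Bottom-up over the parse tree:
Each of the 4 symbol leaves contributes a 2-state fragment.
  c|d|b = 8 states
  (c|d|b)* = 10 states
  (c|d|b)*b = 12 states
  ((c|d|b)*b)? = 14 states

14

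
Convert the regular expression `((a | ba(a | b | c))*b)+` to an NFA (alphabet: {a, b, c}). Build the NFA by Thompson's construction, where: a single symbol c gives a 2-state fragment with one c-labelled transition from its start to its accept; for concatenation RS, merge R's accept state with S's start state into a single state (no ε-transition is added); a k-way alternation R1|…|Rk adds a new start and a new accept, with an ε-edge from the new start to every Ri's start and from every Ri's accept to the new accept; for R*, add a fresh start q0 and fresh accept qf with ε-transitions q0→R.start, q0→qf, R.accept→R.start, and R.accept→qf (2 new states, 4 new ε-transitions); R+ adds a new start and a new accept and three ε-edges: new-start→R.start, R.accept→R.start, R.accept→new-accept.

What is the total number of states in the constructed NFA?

19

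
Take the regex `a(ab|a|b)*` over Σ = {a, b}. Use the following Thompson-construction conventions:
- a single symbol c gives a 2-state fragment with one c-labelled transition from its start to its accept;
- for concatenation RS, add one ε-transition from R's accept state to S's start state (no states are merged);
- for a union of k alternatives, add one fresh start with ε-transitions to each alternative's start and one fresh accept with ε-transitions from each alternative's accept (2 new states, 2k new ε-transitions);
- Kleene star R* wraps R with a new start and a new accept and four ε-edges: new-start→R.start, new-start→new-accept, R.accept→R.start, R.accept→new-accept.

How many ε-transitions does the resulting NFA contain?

12

Per subexpression:
Each of the 5 symbol leaves contributes 0 ε-transitions.
  ab — 1 ε-transition
  ab|a|b — 7 ε-transitions
  (ab|a|b)* — 11 ε-transitions
  a(ab|a|b)* — 12 ε-transitions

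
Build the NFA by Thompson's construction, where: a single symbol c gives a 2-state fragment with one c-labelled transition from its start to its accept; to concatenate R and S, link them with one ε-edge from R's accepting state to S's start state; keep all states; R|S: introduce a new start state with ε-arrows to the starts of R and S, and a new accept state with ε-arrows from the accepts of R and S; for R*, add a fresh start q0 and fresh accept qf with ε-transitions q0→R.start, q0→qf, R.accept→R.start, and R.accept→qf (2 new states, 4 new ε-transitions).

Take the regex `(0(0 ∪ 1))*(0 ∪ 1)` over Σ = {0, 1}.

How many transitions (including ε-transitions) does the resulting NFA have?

19

Building bottom-up:
Each of the 5 symbol leaves contributes 1 transition (1 symbol, 0 ε).
  0 ∪ 1 = 6 transitions (2 symbol, 4 ε)
  0(0 ∪ 1) = 8 transitions (3 symbol, 5 ε)
  (0(0 ∪ 1))* = 12 transitions (3 symbol, 9 ε)
  0 ∪ 1 = 6 transitions (2 symbol, 4 ε)
  (0(0 ∪ 1))*(0 ∪ 1) = 19 transitions (5 symbol, 14 ε)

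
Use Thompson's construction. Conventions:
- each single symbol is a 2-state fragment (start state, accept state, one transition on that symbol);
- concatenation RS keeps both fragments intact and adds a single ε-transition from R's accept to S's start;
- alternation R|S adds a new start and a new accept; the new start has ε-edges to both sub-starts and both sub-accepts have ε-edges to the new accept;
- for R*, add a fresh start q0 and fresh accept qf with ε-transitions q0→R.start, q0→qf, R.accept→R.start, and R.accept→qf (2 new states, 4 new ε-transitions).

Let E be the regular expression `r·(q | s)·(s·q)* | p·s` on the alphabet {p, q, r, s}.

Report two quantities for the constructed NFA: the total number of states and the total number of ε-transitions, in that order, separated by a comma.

Building bottom-up:
Each of the 7 symbol leaves contributes 2 states and 0 ε-transitions.
  q | s = 6 states, 4 ε-transitions
  s·q = 4 states, 1 ε-transition
  (s·q)* = 6 states, 5 ε-transitions
  r·(q | s)·(s·q)* = 14 states, 11 ε-transitions
  p·s = 4 states, 1 ε-transition
  r·(q | s)·(s·q)* | p·s = 20 states, 16 ε-transitions

20, 16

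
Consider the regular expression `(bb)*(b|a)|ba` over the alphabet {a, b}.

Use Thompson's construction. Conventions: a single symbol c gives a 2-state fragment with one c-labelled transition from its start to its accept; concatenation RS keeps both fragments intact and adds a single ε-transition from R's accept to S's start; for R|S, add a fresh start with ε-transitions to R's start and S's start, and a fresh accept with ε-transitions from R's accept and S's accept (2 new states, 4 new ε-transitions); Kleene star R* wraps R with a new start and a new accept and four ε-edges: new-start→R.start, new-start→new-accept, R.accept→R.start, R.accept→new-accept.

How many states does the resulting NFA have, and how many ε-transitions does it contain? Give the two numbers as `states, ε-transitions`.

18, 15

Recursing over subexpressions:
Each of the 6 symbol leaves contributes 2 states and 0 ε-transitions.
  bb = 4 states, 1 ε-transition
  (bb)* = 6 states, 5 ε-transitions
  b|a = 6 states, 4 ε-transitions
  (bb)*(b|a) = 12 states, 10 ε-transitions
  ba = 4 states, 1 ε-transition
  (bb)*(b|a)|ba = 18 states, 15 ε-transitions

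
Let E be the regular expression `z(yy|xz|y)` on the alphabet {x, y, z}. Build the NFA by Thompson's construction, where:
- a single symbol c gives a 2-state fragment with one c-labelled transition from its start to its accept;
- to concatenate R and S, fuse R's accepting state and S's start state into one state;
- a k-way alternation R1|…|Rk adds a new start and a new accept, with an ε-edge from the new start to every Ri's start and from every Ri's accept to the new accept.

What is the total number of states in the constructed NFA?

By structural recursion:
Each of the 6 symbol leaves contributes a 2-state fragment.
  yy → 3 states
  xz → 3 states
  yy|xz|y → 10 states
  z(yy|xz|y) → 11 states

11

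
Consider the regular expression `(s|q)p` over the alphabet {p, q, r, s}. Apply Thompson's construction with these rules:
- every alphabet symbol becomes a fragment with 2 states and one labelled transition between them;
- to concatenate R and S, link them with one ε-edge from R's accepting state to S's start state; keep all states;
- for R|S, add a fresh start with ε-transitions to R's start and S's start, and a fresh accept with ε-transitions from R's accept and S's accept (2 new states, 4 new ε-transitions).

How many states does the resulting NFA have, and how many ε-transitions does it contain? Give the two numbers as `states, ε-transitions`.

8, 5

By structural recursion:
Each of the 3 symbol leaves contributes 2 states and 0 ε-transitions.
  s|q → 6 states, 4 ε-transitions
  (s|q)p → 8 states, 5 ε-transitions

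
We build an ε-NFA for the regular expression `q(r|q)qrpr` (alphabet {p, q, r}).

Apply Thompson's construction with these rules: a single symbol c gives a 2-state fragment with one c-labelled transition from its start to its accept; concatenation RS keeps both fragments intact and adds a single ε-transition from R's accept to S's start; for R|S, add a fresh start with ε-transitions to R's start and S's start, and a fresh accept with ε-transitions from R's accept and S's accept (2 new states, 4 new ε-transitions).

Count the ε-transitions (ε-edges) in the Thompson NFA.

9

Bottom-up over the parse tree:
Each of the 7 symbol leaves contributes 0 ε-transitions.
  r|q — 4 ε-transitions
  q(r|q)qrpr — 9 ε-transitions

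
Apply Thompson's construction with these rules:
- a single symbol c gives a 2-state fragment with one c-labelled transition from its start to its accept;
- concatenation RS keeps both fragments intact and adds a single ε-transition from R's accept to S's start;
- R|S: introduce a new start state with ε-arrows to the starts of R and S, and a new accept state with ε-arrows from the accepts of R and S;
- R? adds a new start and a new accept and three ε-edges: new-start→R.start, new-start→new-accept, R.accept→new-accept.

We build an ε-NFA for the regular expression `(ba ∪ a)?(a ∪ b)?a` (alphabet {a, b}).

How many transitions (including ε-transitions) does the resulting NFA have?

Building bottom-up:
Each of the 6 symbol leaves contributes 1 transition (1 symbol, 0 ε).
  ba → 3 transitions (2 symbol, 1 ε)
  ba ∪ a → 8 transitions (3 symbol, 5 ε)
  (ba ∪ a)? → 11 transitions (3 symbol, 8 ε)
  a ∪ b → 6 transitions (2 symbol, 4 ε)
  (a ∪ b)? → 9 transitions (2 symbol, 7 ε)
  (ba ∪ a)?(a ∪ b)?a → 23 transitions (6 symbol, 17 ε)

23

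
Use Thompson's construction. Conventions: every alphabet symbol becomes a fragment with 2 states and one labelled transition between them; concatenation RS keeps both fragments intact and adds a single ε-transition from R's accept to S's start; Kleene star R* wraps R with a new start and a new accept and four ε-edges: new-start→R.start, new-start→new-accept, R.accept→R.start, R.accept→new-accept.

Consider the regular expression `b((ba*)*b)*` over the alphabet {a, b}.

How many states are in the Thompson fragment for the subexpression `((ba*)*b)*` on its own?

12

Fragment for `((ba*)*b)*`:
Each of the 3 symbol leaves contributes a 2-state fragment.
  a* = 4 states
  ba* = 6 states
  (ba*)* = 8 states
  (ba*)*b = 10 states
  ((ba*)*b)* = 12 states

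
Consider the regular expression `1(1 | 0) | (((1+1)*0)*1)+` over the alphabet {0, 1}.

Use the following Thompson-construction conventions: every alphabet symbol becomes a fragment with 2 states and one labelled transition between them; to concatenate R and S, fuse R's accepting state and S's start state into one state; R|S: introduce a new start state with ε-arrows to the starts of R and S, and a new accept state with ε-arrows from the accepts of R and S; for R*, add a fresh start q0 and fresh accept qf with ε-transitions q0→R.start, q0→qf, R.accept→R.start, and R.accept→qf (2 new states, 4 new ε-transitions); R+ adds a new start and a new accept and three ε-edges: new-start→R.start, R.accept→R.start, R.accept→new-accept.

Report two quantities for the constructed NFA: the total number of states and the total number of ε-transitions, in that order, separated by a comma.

Per subexpression:
Each of the 7 symbol leaves contributes 2 states and 0 ε-transitions.
  1 | 0 : 6 states, 4 ε-transitions
  1(1 | 0) : 7 states, 4 ε-transitions
  1+ : 4 states, 3 ε-transitions
  1+1 : 5 states, 3 ε-transitions
  (1+1)* : 7 states, 7 ε-transitions
  (1+1)*0 : 8 states, 7 ε-transitions
  ((1+1)*0)* : 10 states, 11 ε-transitions
  ((1+1)*0)*1 : 11 states, 11 ε-transitions
  (((1+1)*0)*1)+ : 13 states, 14 ε-transitions
  1(1 | 0) | (((1+1)*0)*1)+ : 22 states, 22 ε-transitions

22, 22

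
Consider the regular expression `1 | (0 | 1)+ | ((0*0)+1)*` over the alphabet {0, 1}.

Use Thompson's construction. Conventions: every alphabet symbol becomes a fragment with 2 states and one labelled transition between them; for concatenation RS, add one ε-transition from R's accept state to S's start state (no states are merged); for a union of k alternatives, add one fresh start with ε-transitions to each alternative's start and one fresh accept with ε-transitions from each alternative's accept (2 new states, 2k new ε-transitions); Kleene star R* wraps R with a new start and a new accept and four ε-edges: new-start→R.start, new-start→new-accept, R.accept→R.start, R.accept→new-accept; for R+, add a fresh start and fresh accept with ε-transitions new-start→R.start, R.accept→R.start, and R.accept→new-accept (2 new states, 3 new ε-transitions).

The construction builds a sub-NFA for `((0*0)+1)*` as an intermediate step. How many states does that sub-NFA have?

12

Fragment for `((0*0)+1)*`:
Each of the 3 symbol leaves contributes a 2-state fragment.
  0* : 4 states
  0*0 : 6 states
  (0*0)+ : 8 states
  (0*0)+1 : 10 states
  ((0*0)+1)* : 12 states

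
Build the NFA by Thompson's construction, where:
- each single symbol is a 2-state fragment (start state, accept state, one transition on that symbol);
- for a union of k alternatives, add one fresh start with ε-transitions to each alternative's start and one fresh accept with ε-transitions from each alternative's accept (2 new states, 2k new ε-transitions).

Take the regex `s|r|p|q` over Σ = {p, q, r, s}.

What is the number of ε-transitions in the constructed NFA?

Recursing over subexpressions:
Each of the 4 symbol leaves contributes 0 ε-transitions.
  s|r|p|q → 8 ε-transitions

8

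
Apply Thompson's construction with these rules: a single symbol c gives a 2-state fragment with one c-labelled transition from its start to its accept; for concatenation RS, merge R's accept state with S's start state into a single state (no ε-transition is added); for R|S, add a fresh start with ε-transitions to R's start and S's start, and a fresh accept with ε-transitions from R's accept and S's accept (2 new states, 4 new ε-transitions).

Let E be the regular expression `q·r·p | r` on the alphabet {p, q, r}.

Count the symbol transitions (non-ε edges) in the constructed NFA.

4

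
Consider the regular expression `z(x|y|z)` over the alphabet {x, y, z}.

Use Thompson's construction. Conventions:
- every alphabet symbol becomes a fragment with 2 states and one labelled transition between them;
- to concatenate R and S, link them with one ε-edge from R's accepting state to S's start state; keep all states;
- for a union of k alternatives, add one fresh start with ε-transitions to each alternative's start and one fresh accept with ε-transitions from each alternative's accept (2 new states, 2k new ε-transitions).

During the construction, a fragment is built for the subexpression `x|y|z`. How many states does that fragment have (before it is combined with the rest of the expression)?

Fragment for `x|y|z`:
Each of the 3 symbol leaves contributes a 2-state fragment.
  x|y|z = 8 states

8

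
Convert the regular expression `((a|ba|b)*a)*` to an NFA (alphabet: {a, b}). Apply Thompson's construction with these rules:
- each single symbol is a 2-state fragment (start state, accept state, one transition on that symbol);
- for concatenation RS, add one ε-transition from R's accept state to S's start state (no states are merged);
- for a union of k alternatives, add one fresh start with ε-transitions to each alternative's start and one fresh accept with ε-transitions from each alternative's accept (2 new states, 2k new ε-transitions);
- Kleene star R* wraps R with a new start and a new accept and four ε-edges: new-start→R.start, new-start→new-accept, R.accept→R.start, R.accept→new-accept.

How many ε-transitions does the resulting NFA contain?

16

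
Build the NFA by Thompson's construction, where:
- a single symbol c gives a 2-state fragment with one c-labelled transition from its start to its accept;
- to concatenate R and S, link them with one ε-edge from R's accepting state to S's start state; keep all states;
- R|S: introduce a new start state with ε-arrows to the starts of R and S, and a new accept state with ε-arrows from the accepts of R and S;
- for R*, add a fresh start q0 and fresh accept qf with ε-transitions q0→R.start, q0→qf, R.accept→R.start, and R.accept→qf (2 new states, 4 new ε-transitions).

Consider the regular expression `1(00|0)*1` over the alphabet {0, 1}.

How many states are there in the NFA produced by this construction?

Building bottom-up:
Each of the 5 symbol leaves contributes a 2-state fragment.
  00 → 4 states
  00|0 → 8 states
  (00|0)* → 10 states
  1(00|0)*1 → 14 states

14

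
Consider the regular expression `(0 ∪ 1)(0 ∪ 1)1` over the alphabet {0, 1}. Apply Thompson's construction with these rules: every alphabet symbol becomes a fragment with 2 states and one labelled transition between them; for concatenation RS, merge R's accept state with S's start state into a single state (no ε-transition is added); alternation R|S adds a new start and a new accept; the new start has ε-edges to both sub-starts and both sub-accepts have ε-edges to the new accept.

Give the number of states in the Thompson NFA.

Per subexpression:
Each of the 5 symbol leaves contributes a 2-state fragment.
  0 ∪ 1 = 6 states
  0 ∪ 1 = 6 states
  (0 ∪ 1)(0 ∪ 1)1 = 12 states

12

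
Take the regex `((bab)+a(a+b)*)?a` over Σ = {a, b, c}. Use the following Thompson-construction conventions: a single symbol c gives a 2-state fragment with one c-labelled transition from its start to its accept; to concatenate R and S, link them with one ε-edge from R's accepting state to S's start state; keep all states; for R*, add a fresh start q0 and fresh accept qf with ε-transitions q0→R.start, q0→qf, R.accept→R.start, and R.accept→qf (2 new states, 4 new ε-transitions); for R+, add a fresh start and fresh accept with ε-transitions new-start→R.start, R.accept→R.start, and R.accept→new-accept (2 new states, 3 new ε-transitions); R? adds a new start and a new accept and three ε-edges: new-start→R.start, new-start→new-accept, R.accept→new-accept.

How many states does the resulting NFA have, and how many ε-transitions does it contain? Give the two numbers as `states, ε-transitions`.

22, 19

Bottom-up over the parse tree:
Each of the 7 symbol leaves contributes 2 states and 0 ε-transitions.
  bab : 6 states, 2 ε-transitions
  (bab)+ : 8 states, 5 ε-transitions
  a+ : 4 states, 3 ε-transitions
  a+b : 6 states, 4 ε-transitions
  (a+b)* : 8 states, 8 ε-transitions
  (bab)+a(a+b)* : 18 states, 15 ε-transitions
  ((bab)+a(a+b)*)? : 20 states, 18 ε-transitions
  ((bab)+a(a+b)*)?a : 22 states, 19 ε-transitions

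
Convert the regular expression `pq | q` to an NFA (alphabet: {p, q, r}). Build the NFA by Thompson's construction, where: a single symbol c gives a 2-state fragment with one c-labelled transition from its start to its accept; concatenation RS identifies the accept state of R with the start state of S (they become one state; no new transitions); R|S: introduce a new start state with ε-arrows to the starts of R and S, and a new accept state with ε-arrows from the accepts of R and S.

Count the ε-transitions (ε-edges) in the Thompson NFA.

Building bottom-up:
Each of the 3 symbol leaves contributes 0 ε-transitions.
  pq → 0 ε-transitions
  pq | q → 4 ε-transitions

4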